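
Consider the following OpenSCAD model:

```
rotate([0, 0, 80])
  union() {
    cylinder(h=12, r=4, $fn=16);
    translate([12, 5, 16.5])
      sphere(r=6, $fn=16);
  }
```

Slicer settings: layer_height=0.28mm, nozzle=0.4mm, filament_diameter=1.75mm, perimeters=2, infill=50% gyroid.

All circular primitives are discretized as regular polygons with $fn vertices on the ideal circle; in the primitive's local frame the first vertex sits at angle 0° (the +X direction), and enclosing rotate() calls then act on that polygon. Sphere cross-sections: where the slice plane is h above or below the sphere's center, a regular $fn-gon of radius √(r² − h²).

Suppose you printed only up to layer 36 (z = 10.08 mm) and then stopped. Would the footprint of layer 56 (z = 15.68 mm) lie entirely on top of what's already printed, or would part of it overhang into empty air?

Compare the two slices. At z = 10.08: the r=4 cylinder contributes a regular 16-gon of circumradius 4 (area = (16/2)·4.000²·sin(360°/16) = 48.98 mm²); the sphere at (12, 5) is absent (|z−center|=6.420 > r=6); Combining (union): only the r=4 cylinder is present, so the union is just that shape — area = 48.98 mm²; (whole slice rotated 80° about Z — lengths, areas and connectivity unchanged). At z = 15.68: the cylinder is not intersected at this z (z outside [0, 12]); the r=6 sphere at (12, 5) contributes a regular 16-gon of circumradius √(6²−0.82²) = 5.944 (area = (16/2)·5.944²·sin(360°/16) = 108.15 mm²); Merging all regions: only the r=6 sphere at (12, 5) is present, so the union is just that shape — area = 108.15 mm²; (whole slice rotated 80° about Z — lengths, areas and connectivity unchanged). Checking containment: at z = 15.68 the cross-section extends beyond the z = 10.08 cross-section by about 108.15 mm².

part overhangs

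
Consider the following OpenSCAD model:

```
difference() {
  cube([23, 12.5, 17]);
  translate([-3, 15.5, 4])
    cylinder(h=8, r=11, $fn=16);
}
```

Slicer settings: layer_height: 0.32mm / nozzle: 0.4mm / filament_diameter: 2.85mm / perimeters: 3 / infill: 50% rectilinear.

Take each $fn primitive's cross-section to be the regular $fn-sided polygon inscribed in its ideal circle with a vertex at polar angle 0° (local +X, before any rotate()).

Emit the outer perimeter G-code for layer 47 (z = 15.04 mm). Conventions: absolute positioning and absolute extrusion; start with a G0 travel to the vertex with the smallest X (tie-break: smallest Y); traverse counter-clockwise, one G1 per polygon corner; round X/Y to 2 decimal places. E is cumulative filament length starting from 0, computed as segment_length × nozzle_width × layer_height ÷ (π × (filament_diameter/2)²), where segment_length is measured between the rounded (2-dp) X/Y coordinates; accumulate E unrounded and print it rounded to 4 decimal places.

G0 X0.00 Y0.00 Z15.04
G1 X23.00 Y0.00 E0.4615
G1 X23.00 Y12.50 E0.7123
G1 X0.00 Y12.50 E1.1738
G1 X0.00 Y0.00 E1.4246

At z = 15.04 mm: the cube is present — its section is the full 23×12.5 rectangle; the cylinder at (-3, 15.5) is absent (z outside [4, 12]); Subtracting the remaining from the first: none of the subtracted shapes is present at this height, so the 23×12.5 cube is unchanged — 1 connected region. The outline is a single polygon with 4 vertices. Extrusion per mm of travel: 0.4 × 0.32 / (π × 1.425²) = 0.020065. Accumulating E over each segment gives final E = 1.4246.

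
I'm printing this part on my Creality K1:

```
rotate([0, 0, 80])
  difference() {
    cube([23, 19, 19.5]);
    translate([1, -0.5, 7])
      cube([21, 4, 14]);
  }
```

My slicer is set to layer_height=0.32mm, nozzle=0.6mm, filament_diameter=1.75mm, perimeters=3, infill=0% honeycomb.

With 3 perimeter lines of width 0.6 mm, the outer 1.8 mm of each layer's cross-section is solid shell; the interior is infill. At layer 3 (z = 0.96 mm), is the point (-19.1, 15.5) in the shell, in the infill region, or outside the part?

outside

At z = 0.96 mm: the 23×19 cube contributes its full rectangle; the cube at (1, -0.5) is absent (z outside [7, 21]); Subtracting the remaining from the first: none of the subtracted shapes is present at this height, so the 23×19 cube is unchanged — 1 connected region; (whole slice rotated 80° about Z — lengths, areas and connectivity unchanged). Overall, the cross-section is a single solid region. Undo the 80° rotation: the query point maps to (11.948, 21.501) in the un-rotated model frame. The nearest boundary edge runs (23.00, 19.00)→(0.00, 19.00); distance from the point to it = 2.50 mm. The point is not inside any of the regions above, so it lies outside the cross-section (2.50 mm from the nearest boundary).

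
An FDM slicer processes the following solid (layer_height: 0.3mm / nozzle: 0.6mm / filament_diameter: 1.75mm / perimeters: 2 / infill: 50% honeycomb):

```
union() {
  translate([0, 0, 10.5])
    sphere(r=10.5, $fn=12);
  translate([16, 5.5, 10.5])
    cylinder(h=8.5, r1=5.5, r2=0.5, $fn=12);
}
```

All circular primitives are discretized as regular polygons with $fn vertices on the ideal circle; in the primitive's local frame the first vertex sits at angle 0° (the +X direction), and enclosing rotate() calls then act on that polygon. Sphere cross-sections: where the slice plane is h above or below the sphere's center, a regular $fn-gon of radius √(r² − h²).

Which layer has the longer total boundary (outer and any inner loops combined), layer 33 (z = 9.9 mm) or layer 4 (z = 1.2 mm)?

layer 33 (z = 9.9 mm)

Layer 33 (z = 9.9): the sphere: section is a regular 12-gon, circumradius = √(r²−h²) = √(10.5²−0.6²) = 10.483 (perimeter = 2·12·10.483·sin(180°/12) = 65.12 mm); the cone at (16, 5.5) is absent (z outside [10.5, 19]); Combining (union): only the r=10.5 sphere is present, so the union is just that shape — boundary = 65.12 mm. So its perimeter = 65.12 mm. Layer 4 (z = 1.2): the sphere: section is a regular 12-gon, circumradius = √(r²−h²) = √(10.5²−9.3²) = 4.874 (perimeter = 2·12·4.874·sin(180°/12) = 30.28 mm); the cone at (16, 5.5) is not intersected at this z (z outside [10.5, 19]); Taking the union: only the r=10.5 sphere is present, so the union is just that shape — boundary = 30.28 mm. So its perimeter = 30.28 mm. Layer 33 is larger (65.12 vs 30.28 mm).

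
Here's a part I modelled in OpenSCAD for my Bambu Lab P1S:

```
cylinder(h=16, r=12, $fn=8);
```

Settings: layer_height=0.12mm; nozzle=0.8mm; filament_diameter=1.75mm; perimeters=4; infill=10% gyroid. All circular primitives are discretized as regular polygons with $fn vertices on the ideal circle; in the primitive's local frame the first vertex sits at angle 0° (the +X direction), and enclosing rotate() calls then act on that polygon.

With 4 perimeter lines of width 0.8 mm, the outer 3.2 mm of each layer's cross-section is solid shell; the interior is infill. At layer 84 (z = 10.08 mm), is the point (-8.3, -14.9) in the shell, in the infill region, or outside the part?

At z = 10.08 mm: the r=12 cylinder gives a regular 8-gon of circumradius 12 (constant along its height). Overall, the cross-section is a single solid region. The nearest boundary edge runs (-8.49, -8.49)→(-0.00, -12.00); distance from the point to it = 5.86 mm. The point is not inside any of the regions above, so it lies outside the cross-section (5.86 mm from the nearest boundary).

outside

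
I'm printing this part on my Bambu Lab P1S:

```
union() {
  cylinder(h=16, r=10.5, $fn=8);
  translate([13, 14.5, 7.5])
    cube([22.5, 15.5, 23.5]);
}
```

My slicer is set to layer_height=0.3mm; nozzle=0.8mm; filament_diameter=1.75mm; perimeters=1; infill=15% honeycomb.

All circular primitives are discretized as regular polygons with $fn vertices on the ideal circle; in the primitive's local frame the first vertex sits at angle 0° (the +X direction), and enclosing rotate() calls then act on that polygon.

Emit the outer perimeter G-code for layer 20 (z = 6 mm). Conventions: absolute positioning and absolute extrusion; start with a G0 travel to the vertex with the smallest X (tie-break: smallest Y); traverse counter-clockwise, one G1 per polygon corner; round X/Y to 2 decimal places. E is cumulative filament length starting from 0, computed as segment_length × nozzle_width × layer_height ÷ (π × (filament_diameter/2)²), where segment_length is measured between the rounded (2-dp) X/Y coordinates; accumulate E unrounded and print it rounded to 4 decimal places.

G0 X-10.50 Y0.00 Z6.00
G1 X-7.42 Y-7.42 E0.8016
G1 X0.00 Y-10.50 E1.6032
G1 X7.42 Y-7.42 E2.4049
G1 X10.50 Y0.00 E3.2065
G1 X7.42 Y7.42 E4.0081
G1 X0.00 Y10.50 E4.8097
G1 X-7.42 Y7.42 E5.6113
G1 X-10.50 Y0.00 E6.4130

At z = 6 mm: the cylinder: section is a regular 8-gon, circumradius r=10.5; the cube at (13, 14.5) is not intersected at this z (z outside [7.5, 31]); Taking the union: only the r=10.5 cylinder is present, so the union is just that shape — 1 connected region. The outline is a single polygon with 8 vertices. Extrusion per mm of travel: 0.8 × 0.3 / (π × 0.875²) = 0.099780. Accumulating E over each segment gives final E = 6.4130.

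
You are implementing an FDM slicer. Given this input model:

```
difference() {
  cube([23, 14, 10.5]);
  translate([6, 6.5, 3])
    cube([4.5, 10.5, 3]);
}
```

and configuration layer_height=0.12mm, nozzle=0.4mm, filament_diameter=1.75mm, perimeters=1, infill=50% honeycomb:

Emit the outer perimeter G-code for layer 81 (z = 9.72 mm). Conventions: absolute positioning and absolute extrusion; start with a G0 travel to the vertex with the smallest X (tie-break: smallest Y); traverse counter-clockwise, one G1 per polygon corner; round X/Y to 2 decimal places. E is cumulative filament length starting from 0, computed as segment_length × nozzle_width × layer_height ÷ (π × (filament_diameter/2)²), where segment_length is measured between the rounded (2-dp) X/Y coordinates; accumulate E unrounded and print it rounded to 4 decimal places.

At z = 9.72 mm: the cube (footprint 23×14) is included at this height; the cube at (6, 6.5) does not reach this height (z outside [3, 6]); After the difference (first − rest): none of the subtracted shapes is present at this height, so the 23×14 cube is unchanged — 1 connected region. The outline is a single polygon with 4 vertices. Extrusion per mm of travel: 0.4 × 0.12 / (π × 0.875²) = 0.019956. Accumulating E over each segment gives final E = 1.4767.

G0 X0.00 Y0.00 Z9.72
G1 X23.00 Y0.00 E0.4590
G1 X23.00 Y14.00 E0.7384
G1 X0.00 Y14.00 E1.1974
G1 X0.00 Y0.00 E1.4767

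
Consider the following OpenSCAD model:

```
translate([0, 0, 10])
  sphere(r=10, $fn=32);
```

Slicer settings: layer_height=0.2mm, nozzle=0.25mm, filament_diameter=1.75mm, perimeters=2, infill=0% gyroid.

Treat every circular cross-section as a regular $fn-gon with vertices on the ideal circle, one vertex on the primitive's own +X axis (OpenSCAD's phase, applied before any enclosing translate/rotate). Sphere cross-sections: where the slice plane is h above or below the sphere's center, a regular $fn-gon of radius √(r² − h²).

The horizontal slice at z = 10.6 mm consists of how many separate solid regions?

At z = 10.6 mm: the r=10 sphere contributes a regular 32-gon of circumradius √(10²−0.6²) = 9.982. The result has 1 disconnected region.

1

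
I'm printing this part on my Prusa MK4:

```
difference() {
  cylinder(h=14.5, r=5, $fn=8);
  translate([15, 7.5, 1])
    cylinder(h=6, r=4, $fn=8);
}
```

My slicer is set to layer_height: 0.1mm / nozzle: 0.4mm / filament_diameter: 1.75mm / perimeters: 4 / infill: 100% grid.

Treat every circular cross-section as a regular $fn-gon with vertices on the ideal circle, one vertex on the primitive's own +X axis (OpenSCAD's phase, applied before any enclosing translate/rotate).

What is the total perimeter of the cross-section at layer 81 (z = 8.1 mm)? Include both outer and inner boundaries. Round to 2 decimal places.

30.61 mm

At z = 8.1 mm: the r=5 cylinder gives a regular 8-gon of circumradius 5 (constant along its height) (perimeter = 2·8·5.000·sin(180°/8) = 30.61 mm); the cylinder at (15, 7.5) is not intersected at this z (z outside [1, 7]); Subtracting the remaining from the first: none of the subtracted shapes is present at this height, so the r=5 cylinder is unchanged — boundary = 30.61 mm. Overall, the cross-section is a single solid region. Total boundary length (outer) = 30.61 mm.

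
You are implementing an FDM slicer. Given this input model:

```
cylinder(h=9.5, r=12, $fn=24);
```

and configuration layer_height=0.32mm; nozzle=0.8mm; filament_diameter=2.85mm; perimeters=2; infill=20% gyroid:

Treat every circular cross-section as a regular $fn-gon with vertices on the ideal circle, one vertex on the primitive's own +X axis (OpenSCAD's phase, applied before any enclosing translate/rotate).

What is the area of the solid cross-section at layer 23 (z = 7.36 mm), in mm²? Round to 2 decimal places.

At z = 7.36 mm: the cylinder: section is a regular 24-gon, circumradius r=12 (area = (24/2)·12.000²·sin(360°/24) = 447.24 mm²). Overall, the cross-section is a single solid region. Net area = 447.24 mm².

447.24 mm²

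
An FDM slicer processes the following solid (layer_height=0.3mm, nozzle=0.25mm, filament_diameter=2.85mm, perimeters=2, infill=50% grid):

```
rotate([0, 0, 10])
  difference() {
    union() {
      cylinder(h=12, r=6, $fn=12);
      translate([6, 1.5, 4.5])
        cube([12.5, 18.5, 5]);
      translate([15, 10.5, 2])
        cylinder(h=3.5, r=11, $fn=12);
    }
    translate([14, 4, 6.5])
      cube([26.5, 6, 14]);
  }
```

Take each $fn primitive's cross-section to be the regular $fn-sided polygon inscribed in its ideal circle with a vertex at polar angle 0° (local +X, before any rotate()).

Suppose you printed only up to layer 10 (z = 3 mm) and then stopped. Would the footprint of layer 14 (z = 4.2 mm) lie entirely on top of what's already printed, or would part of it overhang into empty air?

entirely on top

Compare the two slices. At z = 3: the r=6 cylinder contributes a regular 12-gon of circumradius 6 (area = (12/2)·6.000²·sin(360°/12) = 108.00 mm²); the cube at (6, 1.5) is not intersected at this z (z outside [4.5, 9.5]); the r=11 cylinder at (15, 10.5) gives a regular 12-gon of circumradius 11 (constant along its height) (area = (12/2)·11.000²·sin(360°/12) = 363.00 mm²); Combining (union): the 2 present regions are separate (no shared area or edge), so areas and boundary lengths simply add and each stays a separate island — area = 471.00 mm²; the cube at (14, 4) is not intersected at this z (z outside [6.5, 20.5]); Subtracting the remaining from the first: none of the subtracted shapes is present at this height, so that combined region is unchanged — area = 471.00 mm²; (whole slice rotated 10° about Z — lengths, areas and connectivity unchanged). At z = 4.2: the r=6 cylinder contributes a regular 12-gon of circumradius 6 (area = (12/2)·6.000²·sin(360°/12) = 108.00 mm²); the cube at (6, 1.5) does not reach this height (z outside [4.5, 9.5]); the r=11 cylinder at (15, 10.5) gives a regular 12-gon of circumradius 11 (constant along its height) (area = (12/2)·11.000²·sin(360°/12) = 363.00 mm²); Merging all regions: the 2 present regions are separate (no shared area or edge), so areas and boundary lengths simply add and each stays a separate island — area = 471.00 mm²; the cube at (14, 4) does not reach this height (z outside [6.5, 20.5]); Subtracting the remaining from the first: none of the subtracted shapes is present at this height, so the result so far is unchanged — area = 471.00 mm²; (whole slice rotated 10° about Z — lengths, areas and connectivity unchanged). Checking containment: the cross-section at z = 4.2 is a subset of the cross-section at z = 3.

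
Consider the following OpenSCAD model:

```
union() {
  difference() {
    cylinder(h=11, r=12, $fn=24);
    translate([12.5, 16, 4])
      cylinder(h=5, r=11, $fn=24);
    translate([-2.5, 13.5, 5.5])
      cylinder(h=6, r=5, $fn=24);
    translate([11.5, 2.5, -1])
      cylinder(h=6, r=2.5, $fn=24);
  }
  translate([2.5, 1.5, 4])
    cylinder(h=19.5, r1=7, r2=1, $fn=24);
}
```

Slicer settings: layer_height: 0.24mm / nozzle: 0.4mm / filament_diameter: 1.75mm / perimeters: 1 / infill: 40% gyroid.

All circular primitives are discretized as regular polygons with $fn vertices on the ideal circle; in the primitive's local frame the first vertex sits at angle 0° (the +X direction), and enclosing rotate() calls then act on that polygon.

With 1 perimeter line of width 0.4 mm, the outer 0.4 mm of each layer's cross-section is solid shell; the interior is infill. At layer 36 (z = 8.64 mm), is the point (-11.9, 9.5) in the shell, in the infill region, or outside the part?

outside

At z = 8.64 mm: the cylinder: section is a regular 24-gon, circumradius r=12; the r=11 cylinder at (12.5, 16) contributes a regular 24-gon of circumradius 11; the r=5 cylinder at (-2.5, 13.5) gives a regular 24-gon of circumradius 5 (constant along its height); the cylinder at (11.5, 2.5) is not intersected at this z (z outside [-1, 5]); Taking the first minus the rest: starting from the r=12 cylinder, the r=11 cylinder at (12.5, 16) partially overlaps it — only the 18.24 mm² overlap (of its 375.81 mm²) is removed, clipping the outline; the r=5 cylinder at (-2.5, 13.5) partially overlaps it — only the 18.83 mm² overlap (of its 77.65 mm²) is removed, clipping the outline — 1 connected region; the cone at (2.5, 1.5): at t=0.238 of its height the radius interpolates to r₁+(r₂−r₁)t = 5.572, giving a regular 24-gon of that circumradius; Taking the union: the cone at (2.5, 1.5) lies entirely inside that combined region, so the union is just that combined region — 1 connected region. Overall, the cross-section is a single solid region. The nearest boundary edge runs (-10.39, 6.00)→(-8.49, 8.49); distance from the point to it = 3.33 mm. The point is not inside any of the regions above, so it lies outside the cross-section (3.33 mm from the nearest boundary).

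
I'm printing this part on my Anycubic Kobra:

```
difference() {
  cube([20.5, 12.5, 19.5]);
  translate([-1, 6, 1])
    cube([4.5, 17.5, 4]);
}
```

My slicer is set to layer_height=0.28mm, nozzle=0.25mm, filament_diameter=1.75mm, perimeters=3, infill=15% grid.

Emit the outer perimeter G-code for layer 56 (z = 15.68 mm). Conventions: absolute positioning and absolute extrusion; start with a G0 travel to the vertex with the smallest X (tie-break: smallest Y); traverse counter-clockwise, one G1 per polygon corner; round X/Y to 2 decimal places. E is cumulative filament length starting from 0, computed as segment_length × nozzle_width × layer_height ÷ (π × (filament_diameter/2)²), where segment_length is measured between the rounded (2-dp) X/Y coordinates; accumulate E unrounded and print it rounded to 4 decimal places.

G0 X0.00 Y0.00 Z15.68
G1 X20.50 Y0.00 E0.5966
G1 X20.50 Y12.50 E0.9604
G1 X0.00 Y12.50 E1.5570
G1 X0.00 Y0.00 E1.9208

At z = 15.68 mm: the cube (footprint 20.5×12.5) is included at this height; the cube at (-1, 6) does not reach this height (z outside [1, 5]); Subtracting the remaining from the first: none of the subtracted shapes is present at this height, so the 20.5×12.5 cube is unchanged — 1 connected region. The outline is a single polygon with 4 vertices. Extrusion per mm of travel: 0.25 × 0.28 / (π × 0.875²) = 0.029103. Accumulating E over each segment gives final E = 1.9208.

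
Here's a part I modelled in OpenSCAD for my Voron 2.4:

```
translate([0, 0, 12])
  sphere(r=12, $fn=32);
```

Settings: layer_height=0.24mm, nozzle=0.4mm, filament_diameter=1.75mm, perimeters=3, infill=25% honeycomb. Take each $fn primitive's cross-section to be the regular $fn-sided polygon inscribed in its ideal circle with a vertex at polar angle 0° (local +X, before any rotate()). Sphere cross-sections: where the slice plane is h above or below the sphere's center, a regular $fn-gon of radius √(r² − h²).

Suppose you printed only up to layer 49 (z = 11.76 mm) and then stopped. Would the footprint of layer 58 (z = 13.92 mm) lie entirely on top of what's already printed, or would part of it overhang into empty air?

entirely on top

Compare the two slices. At z = 11.76: the sphere: section is a regular 32-gon, circumradius = √(r²−h²) = √(12²−0.24²) = 11.998 (area = (32/2)·11.998²·sin(360°/32) = 449.31 mm²). At z = 13.92: the r=12 sphere contributes a regular 32-gon of circumradius √(12²−1.92²) = 11.845 (area = (32/2)·11.845²·sin(360°/32) = 437.98 mm²). Checking containment: the cross-section at z = 13.92 is a subset of the cross-section at z = 11.76.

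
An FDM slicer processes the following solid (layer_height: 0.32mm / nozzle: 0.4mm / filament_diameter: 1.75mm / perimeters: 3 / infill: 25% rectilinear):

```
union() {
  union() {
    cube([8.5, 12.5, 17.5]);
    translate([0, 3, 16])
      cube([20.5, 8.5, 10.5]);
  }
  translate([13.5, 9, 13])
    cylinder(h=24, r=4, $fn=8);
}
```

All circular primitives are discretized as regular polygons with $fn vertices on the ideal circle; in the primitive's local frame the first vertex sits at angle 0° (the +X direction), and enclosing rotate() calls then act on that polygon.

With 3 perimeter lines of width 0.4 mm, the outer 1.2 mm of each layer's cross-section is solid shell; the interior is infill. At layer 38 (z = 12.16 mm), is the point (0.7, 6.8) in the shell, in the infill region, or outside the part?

shell

At z = 12.16 mm: the cube is present — its section is the full 8.5×12.5 rectangle; the cube at (0, 3) does not reach this height (z outside [16, 26.5]); Merging all regions: only the 8.5×12.5 cube is present, so the union is just that shape — 1 connected region; the cylinder at (13.5, 9) is absent (z outside [13, 37]); Merging all regions: only the result so far is present, so the union is just that shape — 1 connected region. Overall, the cross-section is a single solid region. The nearest boundary edge runs (0.00, 12.50)→(0.00, 0.00); distance from the point to it = 0.70 mm. The point is inside the cross-section, 0.70 mm from the nearest boundary — within the 1.2 mm shell band (3 × 0.4).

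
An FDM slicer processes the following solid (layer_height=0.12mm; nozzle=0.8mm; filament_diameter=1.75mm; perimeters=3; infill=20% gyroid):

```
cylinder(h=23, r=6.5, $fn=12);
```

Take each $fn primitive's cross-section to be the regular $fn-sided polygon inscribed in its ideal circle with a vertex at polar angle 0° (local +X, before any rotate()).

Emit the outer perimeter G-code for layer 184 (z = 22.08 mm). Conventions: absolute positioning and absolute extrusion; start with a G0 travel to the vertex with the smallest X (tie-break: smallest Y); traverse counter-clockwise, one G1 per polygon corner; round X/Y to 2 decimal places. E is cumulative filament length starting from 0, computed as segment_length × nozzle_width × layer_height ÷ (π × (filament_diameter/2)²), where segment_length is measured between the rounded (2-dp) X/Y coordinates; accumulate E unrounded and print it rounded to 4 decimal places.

G0 X-6.50 Y0.00 Z22.08
G1 X-5.63 Y-3.25 E0.1343
G1 X-3.25 Y-5.63 E0.2686
G1 X0.00 Y-6.50 E0.4029
G1 X3.25 Y-5.63 E0.5372
G1 X5.63 Y-3.25 E0.6715
G1 X6.50 Y0.00 E0.8058
G1 X5.63 Y3.25 E0.9401
G1 X3.25 Y5.63 E1.0744
G1 X0.00 Y6.50 E1.2087
G1 X-3.25 Y5.63 E1.3430
G1 X-5.63 Y3.25 E1.4773
G1 X-6.50 Y0.00 E1.6116

At z = 22.08 mm: the r=6.5 cylinder contributes a regular 12-gon of circumradius 6.5. The outline is a single polygon with 12 vertices. Extrusion per mm of travel: 0.8 × 0.12 / (π × 0.875²) = 0.039912. Accumulating E over each segment gives final E = 1.6116.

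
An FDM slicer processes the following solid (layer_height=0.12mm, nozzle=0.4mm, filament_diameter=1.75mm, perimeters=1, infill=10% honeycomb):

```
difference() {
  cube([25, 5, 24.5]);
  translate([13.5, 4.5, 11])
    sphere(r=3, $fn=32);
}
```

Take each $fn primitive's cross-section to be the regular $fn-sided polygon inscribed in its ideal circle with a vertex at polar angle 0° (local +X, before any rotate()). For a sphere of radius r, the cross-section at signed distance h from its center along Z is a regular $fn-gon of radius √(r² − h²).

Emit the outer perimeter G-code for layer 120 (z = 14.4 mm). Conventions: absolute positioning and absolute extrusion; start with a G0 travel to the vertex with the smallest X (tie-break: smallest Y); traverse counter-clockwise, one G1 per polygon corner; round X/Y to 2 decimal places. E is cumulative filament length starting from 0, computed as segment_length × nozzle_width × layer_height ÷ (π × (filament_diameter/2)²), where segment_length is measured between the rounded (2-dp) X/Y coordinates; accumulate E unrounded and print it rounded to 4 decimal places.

G0 X0.00 Y0.00 Z14.40
G1 X25.00 Y0.00 E0.4989
G1 X25.00 Y5.00 E0.5987
G1 X0.00 Y5.00 E1.0976
G1 X0.00 Y0.00 E1.1974

At z = 14.4 mm: the cube is present — its section is the full 25×5 rectangle; the sphere at (13.5, 4.5) is not intersected at this z (|z−center|=3.400 > r=3); After the difference (first − rest): none of the subtracted shapes is present at this height, so the 25×5 cube is unchanged — 1 connected region. The outline is a single polygon with 4 vertices. Extrusion per mm of travel: 0.4 × 0.12 / (π × 0.875²) = 0.019956. Accumulating E over each segment gives final E = 1.1974.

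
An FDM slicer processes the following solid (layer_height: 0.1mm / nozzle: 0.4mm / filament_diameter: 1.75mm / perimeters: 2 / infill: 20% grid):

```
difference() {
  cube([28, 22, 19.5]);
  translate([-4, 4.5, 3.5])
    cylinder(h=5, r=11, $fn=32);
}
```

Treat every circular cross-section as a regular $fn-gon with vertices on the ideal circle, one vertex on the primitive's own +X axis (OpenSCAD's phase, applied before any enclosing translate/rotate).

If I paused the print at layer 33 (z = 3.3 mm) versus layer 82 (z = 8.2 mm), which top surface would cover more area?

Layer 33 (z = 3.3): the cube (footprint 28×22) is included at this height (area 616.00 mm²); the cylinder at (-4, 4.5) is absent (z outside [3.5, 8.5]); Subtracting the remaining from the first: none of the subtracted shapes is present at this height, so the 28×22 cube is unchanged — area = 616.00 mm². So its area = 616.00 mm². Layer 82 (z = 8.2): the 28×22 cube contributes its full rectangle (area 616.00 mm²); the r=11 cylinder at (-4, 4.5) contributes a regular 32-gon of circumradius 11 (area = (32/2)·11.000²·sin(360°/32) = 377.69 mm²); Taking the first minus the rest: starting from the 28×22 cube (616.00 mm²), the r=11 cylinder at (-4, 4.5) partially overlaps it — only the 81.49 mm² overlap (of its 377.69 mm²) is removed, clipping the outline — area = 534.51 mm². So its area = 534.51 mm². Layer 33 is larger (616.00 vs 534.51 mm²).

layer 33 (z = 3.3 mm)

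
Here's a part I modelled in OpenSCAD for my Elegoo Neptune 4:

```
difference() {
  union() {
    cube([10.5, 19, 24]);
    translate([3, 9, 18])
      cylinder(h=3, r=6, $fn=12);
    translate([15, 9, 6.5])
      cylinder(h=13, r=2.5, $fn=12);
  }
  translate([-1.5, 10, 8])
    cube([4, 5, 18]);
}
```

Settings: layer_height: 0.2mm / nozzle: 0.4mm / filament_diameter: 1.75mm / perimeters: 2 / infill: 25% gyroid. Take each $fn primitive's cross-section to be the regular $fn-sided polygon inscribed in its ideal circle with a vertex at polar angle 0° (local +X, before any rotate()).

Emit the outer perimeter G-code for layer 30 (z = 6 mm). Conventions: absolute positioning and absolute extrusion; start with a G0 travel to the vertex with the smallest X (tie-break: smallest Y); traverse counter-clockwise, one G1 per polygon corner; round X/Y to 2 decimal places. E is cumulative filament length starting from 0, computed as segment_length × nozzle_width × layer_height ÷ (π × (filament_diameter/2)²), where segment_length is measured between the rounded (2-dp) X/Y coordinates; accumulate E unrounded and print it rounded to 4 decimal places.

At z = 6 mm: the cube is present — its section is the full 10.5×19 rectangle; the cylinder at (3, 9) is absent (z outside [18, 21]); the cylinder at (15, 9) is absent (z outside [6.5, 19.5]); Merging all regions: only the 10.5×19 cube is present, so the union is just that shape — 1 connected region; the cube at (-1.5, 10) is not intersected at this z (z outside [8, 26]); Taking the first minus the rest: none of the subtracted shapes is present at this height, so the result so far is unchanged — 1 connected region. The outline is a single polygon with 4 vertices. Extrusion per mm of travel: 0.4 × 0.2 / (π × 0.875²) = 0.033260. Accumulating E over each segment gives final E = 1.9623.

G0 X0.00 Y0.00 Z6.00
G1 X10.50 Y0.00 E0.3492
G1 X10.50 Y19.00 E0.9812
G1 X0.00 Y19.00 E1.3304
G1 X0.00 Y0.00 E1.9623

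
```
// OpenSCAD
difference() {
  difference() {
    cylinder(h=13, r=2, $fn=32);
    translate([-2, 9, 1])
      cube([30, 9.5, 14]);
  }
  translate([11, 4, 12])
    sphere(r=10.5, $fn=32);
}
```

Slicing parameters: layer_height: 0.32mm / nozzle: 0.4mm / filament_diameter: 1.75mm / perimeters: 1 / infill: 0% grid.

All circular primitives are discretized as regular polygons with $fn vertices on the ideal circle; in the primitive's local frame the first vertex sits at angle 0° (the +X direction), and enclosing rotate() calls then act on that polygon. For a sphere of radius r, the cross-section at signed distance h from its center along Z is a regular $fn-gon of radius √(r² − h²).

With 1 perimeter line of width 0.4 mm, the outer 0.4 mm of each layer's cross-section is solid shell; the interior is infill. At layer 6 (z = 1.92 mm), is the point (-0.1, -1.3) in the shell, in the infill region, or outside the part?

infill

At z = 1.92 mm: the r=2 cylinder gives a regular 32-gon of circumradius 2 (constant along its height); the 30×9.5 cube at (-2, 9) contributes its full rectangle; Taking the first minus the rest: starting from the r=2 cylinder, the 30×9.5 cube at (-2, 9) misses the remaining region (no effect) — 1 connected region; the r=10.5 sphere at (11, 4) slices to a regular 32-gon of circumradius 2.940 (√(r²−h²) with h=10.08 from center); Taking the first minus the rest: starting from that combined region, the r=10.5 sphere at (11, 4) misses the remaining region (no effect) — 1 connected region. Overall, the cross-section is a single solid region. The nearest boundary edge runs (-0.00, -2.00)→(-0.39, -1.96); distance from the point to it = 0.69 mm. The point is inside the cross-section and 0.69 mm from the nearest boundary — more than the 0.4 mm shell width (1 × 0.4), so it's in the infill interior.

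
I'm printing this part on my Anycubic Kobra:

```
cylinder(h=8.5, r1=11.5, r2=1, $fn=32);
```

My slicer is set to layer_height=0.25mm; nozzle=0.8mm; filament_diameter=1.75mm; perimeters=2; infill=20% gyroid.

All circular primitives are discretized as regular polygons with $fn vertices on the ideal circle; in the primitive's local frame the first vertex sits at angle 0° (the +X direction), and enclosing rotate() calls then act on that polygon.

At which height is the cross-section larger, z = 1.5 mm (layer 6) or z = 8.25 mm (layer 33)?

layer 6 (z = 1.5 mm)

Layer 6 (z = 1.5): the cone contributes a regular 32-gon of circumradius 9.647 (interpolated between r1=11.5 and r2=1 at t=0.176) (area = (32/2)·9.647²·sin(360°/32) = 290.50 mm²). So its area = 290.50 mm². Layer 33 (z = 8.25): the cone (r1=11.5→r2=1) has section circumradius 1.309 here — a regular 32-gon (area = (32/2)·1.309²·sin(360°/32) = 5.35 mm²). So its area = 5.35 mm². Layer 6 is larger (290.50 vs 5.35 mm²).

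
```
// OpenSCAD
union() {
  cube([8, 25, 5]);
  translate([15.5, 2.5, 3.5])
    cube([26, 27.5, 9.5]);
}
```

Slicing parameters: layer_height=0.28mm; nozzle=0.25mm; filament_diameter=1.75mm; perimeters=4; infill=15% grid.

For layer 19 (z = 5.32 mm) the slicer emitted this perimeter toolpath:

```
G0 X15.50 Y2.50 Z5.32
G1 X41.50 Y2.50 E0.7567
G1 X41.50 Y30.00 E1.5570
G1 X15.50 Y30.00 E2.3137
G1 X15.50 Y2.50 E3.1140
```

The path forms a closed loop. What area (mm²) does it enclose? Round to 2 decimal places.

715.00 mm²

Apply the shoelace formula to the sequence of (X, Y) vertices; enclosed area = 715.00 mm².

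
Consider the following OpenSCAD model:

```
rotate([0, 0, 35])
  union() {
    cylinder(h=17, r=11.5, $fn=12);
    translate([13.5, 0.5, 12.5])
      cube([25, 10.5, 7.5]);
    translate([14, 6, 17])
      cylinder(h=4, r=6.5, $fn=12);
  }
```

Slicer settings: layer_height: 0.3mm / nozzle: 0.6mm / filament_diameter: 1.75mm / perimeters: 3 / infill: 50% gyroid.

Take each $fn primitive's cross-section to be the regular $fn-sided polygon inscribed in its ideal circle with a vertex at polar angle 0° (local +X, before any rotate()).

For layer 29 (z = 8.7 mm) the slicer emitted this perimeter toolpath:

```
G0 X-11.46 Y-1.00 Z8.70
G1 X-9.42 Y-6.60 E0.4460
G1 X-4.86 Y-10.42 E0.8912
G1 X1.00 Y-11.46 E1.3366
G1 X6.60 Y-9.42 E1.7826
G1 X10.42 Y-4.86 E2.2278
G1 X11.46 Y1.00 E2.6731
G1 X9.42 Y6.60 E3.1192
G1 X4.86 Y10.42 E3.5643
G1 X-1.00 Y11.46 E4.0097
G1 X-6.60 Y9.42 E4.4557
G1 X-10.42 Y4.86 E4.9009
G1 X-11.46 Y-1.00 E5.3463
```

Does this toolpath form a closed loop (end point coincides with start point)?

Start point (G0): (-11.46, -1.00). End point (last G1): the path returns to the start — closed.

yes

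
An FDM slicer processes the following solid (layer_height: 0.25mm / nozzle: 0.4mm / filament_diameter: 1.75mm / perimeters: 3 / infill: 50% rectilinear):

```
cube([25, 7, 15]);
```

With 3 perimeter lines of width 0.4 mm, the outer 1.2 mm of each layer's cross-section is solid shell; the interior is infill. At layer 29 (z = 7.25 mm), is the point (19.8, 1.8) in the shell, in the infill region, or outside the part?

infill

At z = 7.25 mm: the 25×7 cube contributes its full rectangle. Overall, the cross-section is a single solid region. The nearest boundary edge runs (0.00, 0.00)→(25.00, 0.00); distance from the point to it = 1.80 mm. The point is inside the cross-section and 1.80 mm from the nearest boundary — more than the 1.2 mm shell width (3 × 0.4), so it's in the infill interior.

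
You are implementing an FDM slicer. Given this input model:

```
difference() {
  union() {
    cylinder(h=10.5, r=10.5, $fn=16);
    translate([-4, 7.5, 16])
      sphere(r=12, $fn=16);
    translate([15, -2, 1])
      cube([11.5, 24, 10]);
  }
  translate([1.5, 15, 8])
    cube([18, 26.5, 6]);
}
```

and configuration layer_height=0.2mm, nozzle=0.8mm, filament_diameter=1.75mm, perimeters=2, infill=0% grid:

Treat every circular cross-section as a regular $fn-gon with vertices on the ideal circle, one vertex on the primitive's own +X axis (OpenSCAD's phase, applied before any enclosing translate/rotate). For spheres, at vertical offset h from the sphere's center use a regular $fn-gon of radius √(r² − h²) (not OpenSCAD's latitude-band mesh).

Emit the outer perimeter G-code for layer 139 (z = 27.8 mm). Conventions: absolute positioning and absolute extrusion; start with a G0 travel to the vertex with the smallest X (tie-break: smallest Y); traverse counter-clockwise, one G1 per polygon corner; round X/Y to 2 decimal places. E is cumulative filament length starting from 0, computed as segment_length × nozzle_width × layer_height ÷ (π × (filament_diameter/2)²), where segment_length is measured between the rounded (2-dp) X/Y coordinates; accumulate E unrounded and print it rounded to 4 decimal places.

G0 X-6.18 Y7.50 Z27.80
G1 X-6.02 Y6.67 E0.0562
G1 X-5.54 Y5.96 E0.1132
G1 X-4.83 Y5.48 E0.1702
G1 X-4.00 Y5.32 E0.2265
G1 X-3.17 Y5.48 E0.2827
G1 X-2.46 Y5.96 E0.3397
G1 X-1.98 Y6.67 E0.3967
G1 X-1.82 Y7.50 E0.4530
G1 X-1.98 Y8.33 E0.5092
G1 X-2.46 Y9.04 E0.5662
G1 X-3.17 Y9.52 E0.6232
G1 X-4.00 Y9.68 E0.6794
G1 X-4.83 Y9.52 E0.7357
G1 X-5.54 Y9.04 E0.7927
G1 X-6.02 Y8.33 E0.8497
G1 X-6.18 Y7.50 E0.9059

At z = 27.8 mm: the cylinder is not intersected at this z (z outside [0, 10.5]); the sphere at (-4, 7.5): section is a regular 16-gon, circumradius = √(r²−h²) = √(12²−11.8²) = 2.182; the cube at (15, -2) is absent (z outside [1, 11]); Taking the union: only the r=12 sphere at (-4, 7.5) is present, so the union is just that shape — 1 connected region; the cube at (1.5, 15) is absent (z outside [8, 14]); Subtracting the remaining from the first: none of the subtracted shapes is present at this height, so the result so far is unchanged — 1 connected region. The outline is a single polygon with 16 vertices. Extrusion per mm of travel: 0.8 × 0.2 / (π × 0.875²) = 0.066520. Accumulating E over each segment gives final E = 0.9059.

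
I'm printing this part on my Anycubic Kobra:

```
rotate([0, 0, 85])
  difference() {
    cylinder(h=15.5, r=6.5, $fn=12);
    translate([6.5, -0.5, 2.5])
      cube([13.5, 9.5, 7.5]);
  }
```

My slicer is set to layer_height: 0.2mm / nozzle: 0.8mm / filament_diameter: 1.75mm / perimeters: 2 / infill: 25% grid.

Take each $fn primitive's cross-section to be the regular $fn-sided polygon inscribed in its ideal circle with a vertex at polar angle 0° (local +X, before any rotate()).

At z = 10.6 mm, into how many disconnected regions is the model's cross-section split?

At z = 10.6 mm: the r=6.5 cylinder contributes a regular 12-gon of circumradius 6.5; the cube at (6.5, -0.5) is absent (z outside [2.5, 10]); After the difference (first − rest): none of the subtracted shapes is present at this height, so the r=6.5 cylinder is unchanged — 1 connected region; (whole slice rotated 85° about Z — lengths, areas and connectivity unchanged). The result has 1 disconnected region.

1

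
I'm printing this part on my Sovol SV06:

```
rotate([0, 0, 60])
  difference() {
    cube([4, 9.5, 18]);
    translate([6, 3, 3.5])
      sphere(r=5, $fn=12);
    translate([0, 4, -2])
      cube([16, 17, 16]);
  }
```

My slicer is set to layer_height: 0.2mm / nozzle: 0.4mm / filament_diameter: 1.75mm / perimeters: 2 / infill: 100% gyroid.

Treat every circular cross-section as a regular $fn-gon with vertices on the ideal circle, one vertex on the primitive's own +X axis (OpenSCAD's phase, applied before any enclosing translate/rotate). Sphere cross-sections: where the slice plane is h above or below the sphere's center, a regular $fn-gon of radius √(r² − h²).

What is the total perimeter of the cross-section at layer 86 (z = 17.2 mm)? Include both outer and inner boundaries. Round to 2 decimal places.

At z = 17.2 mm: the 4×9.5 cube contributes its full rectangle (perimeter 27.00 mm); the sphere at (6, 3) is absent (|z−center|=13.700 > r=5); the cube at (0, 4) is not intersected at this z (z outside [-2, 14]); After the difference (first − rest): none of the subtracted shapes is present at this height, so the 4×9.5 cube is unchanged — boundary = 27.00 mm; (rotated 60° about Z; rotation is an isometry so areas/perimeters/island counts are preserved). Overall, the cross-section is a single solid region. Total boundary length (outer) = 27.00 mm.

27.00 mm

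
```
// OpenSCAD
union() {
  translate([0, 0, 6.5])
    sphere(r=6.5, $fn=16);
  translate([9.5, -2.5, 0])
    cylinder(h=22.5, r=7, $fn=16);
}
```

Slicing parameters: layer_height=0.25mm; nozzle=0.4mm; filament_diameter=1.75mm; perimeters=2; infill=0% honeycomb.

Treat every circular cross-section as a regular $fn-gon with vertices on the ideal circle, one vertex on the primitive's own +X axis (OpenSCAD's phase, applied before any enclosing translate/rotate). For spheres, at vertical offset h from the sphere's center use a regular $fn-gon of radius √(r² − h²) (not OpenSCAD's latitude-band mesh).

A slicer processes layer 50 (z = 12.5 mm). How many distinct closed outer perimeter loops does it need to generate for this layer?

2

At z = 12.5 mm: the sphere: section is a regular 16-gon, circumradius = √(r²−h²) = √(6.5²−6²) = 2.500; the cylinder at (9.5, -2.5): section is a regular 16-gon, circumradius r=7; Combining (union): the 2 present regions are separate (no shared area or edge), so areas and boundary lengths simply add and each stays a separate island — 2 connected regions. The result has 2 disconnected regions.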